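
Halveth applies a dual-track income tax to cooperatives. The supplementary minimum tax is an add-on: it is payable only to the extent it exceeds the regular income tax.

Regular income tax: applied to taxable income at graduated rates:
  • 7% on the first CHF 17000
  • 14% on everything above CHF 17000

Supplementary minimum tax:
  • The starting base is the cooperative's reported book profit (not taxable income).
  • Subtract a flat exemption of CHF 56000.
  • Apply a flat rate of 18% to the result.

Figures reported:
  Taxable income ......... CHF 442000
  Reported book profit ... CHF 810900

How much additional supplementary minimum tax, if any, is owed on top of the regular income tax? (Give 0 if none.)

CHF 75192

Regular income tax:
  CHF 17000 × 7% = CHF 1190
  CHF 425000 × 14% = CHF 59500
  → CHF 60690

Supplementary minimum tax:
  Base (reported book profit): CHF 810900
  Less exemption CHF 56000 → base CHF 754900
  CHF 754900 × 18% = CHF 135882

Excess of supplementary minimum tax over regular income tax: CHF 135882 − CHF 60690 = CHF 75192.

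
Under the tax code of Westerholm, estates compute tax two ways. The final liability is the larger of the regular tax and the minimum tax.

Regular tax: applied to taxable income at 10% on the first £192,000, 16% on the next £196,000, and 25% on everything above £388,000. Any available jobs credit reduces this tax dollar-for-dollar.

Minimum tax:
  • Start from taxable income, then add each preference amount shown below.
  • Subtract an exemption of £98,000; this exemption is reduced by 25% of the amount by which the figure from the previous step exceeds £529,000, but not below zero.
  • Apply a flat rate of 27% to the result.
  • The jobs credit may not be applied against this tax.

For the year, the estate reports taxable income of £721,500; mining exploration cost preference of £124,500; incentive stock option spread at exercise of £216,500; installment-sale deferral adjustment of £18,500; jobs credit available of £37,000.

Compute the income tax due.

£291,870

Regular tax:
  £192,000 × 10% = £19,200
  £196,000 × 16% = £31,360
  £333,500 × 25% = £83,375
  → £133,935
  Less jobs credit £37,000 → £96,935

Minimum tax:
  Adjusted income: £721,500 + £124,500 + £216,500 + £18,500 = £1,081,000
  Exemption: 25% × (£1,081,000 − £529,000) = £138,000 ≥ £98,000, so the exemption is fully phased out
  Base: £1,081,000 − £0 = £1,081,000
  £1,081,000 × 27% = £291,870

£291,870 > £96,935, so the minimum tax is the binding amount.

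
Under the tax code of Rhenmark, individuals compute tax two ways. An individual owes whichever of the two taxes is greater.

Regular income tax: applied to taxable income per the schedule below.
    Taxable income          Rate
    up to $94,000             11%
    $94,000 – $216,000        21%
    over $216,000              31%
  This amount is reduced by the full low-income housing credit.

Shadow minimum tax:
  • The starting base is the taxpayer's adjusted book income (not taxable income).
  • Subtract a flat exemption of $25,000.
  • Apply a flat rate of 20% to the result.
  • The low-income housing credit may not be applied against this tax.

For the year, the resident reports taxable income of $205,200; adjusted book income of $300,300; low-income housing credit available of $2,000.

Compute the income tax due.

Shadow minimum tax:
  Base (adjusted book income): $300,300
  Less exemption $25,000 → base $275,300
  $275,300 × 20% = $55,060

Regular income tax:
  $94,000 × 11% = $10,340
  $111,200 × 21% = $23,352
  → $33,692
  Less low-income housing credit $2,000 → $31,692

$55,060 > $31,692, so the shadow minimum tax is the binding amount.

$55,060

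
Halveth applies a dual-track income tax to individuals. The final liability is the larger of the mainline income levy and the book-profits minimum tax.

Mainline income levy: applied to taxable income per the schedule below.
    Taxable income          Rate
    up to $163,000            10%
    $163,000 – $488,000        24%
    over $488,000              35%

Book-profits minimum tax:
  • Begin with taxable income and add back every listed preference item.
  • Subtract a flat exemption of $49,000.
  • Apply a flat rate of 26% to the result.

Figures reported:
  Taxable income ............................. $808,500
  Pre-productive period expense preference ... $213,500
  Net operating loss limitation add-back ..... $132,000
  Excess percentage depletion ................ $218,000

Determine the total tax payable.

$343,980

Book-profits minimum tax:
  Adjusted income: $808,500 + $213,500 + $132,000 + $218,000 = $1,372,000
  Less exemption $49,000 → base $1,323,000
  $1,323,000 × 26% = $343,980

Mainline income levy:
  $163,000 × 10% = $16,300
  $325,000 × 24% = $78,000
  $320,500 × 35% = $112,175
  → $206,475

$343,980 > $206,475, so the book-profits minimum tax is the binding amount.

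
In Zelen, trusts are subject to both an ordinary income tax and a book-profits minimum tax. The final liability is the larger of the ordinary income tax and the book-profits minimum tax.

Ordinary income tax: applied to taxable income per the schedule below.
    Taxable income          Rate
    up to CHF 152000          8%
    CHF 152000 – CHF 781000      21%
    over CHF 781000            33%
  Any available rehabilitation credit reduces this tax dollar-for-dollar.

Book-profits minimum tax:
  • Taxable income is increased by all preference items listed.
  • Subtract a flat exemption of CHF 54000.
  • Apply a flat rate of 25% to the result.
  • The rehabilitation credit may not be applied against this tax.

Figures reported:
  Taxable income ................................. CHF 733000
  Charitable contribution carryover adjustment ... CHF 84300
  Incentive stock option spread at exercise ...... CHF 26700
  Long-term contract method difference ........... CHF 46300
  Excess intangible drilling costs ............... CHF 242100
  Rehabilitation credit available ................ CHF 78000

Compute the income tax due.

CHF 269600

Ordinary income tax:
  CHF 152000 × 8% = CHF 12160
  CHF 581000 × 21% = CHF 122010
  → CHF 134170
  Less rehabilitation credit CHF 78000 → CHF 56170

Book-profits minimum tax:
  Adjusted income: CHF 733000 + CHF 84300 + CHF 26700 + CHF 46300 + CHF 242100 = CHF 1132400
  Less exemption CHF 54000 → base CHF 1078400
  CHF 1078400 × 25% = CHF 269600

CHF 269600 > CHF 56170, so the book-profits minimum tax is the binding amount.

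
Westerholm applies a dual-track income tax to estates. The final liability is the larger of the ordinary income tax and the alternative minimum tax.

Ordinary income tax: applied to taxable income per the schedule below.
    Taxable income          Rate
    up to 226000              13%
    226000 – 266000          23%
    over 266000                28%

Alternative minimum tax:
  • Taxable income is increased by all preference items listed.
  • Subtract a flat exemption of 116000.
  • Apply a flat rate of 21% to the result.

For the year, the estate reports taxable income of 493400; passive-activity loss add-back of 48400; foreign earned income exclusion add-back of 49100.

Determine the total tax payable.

102252

Ordinary income tax:
  226000 × 13% = 29380
  40000 × 23% = 9200
  227400 × 28% = 63672
  → 102252

Alternative minimum tax:
  Adjusted income: 493400 + 48400 + 49100 = 590900
  Less exemption 116000 → base 474900
  474900 × 21% = 99729

102252 > 99729, so the ordinary income tax governs.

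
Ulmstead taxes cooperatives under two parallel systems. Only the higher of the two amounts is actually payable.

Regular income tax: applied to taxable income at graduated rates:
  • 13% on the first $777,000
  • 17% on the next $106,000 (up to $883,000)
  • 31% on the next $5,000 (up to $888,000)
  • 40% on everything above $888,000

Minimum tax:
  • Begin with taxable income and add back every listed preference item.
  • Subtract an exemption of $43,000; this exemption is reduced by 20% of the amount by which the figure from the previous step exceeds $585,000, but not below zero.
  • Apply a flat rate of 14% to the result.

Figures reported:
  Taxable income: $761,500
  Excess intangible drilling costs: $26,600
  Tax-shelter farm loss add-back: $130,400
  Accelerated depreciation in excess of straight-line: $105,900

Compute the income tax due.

Regular income tax:
  $761,500 × 13% = $98,995

Minimum tax:
  Adjusted income: $761,500 + $26,600 + $130,400 + $105,900 = $1,024,400
  Exemption: 20% × ($1,024,400 − $585,000) = $87,880 ≥ $43,000, so the exemption is fully phased out
  Base: $1,024,400 − $0 = $1,024,400
  $1,024,400 × 14% = $143,416

$143,416 > $98,995, so the minimum tax is the binding amount.

$143,416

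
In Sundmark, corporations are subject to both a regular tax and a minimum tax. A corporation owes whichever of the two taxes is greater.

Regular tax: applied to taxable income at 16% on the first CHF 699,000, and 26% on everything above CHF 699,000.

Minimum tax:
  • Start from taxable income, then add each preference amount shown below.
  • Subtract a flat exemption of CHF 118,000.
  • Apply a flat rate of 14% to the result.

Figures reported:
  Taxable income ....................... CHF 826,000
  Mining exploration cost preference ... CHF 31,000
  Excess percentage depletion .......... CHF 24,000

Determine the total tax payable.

CHF 144,860

Minimum tax:
  Adjusted income: CHF 826,000 + CHF 31,000 + CHF 24,000 = CHF 881,000
  Less exemption CHF 118,000 → base CHF 763,000
  CHF 763,000 × 14% = CHF 106,820

Regular tax:
  CHF 699,000 × 16% = CHF 111,840
  CHF 127,000 × 26% = CHF 33,020
  → CHF 144,860

CHF 144,860 > CHF 106,820, so the regular tax governs.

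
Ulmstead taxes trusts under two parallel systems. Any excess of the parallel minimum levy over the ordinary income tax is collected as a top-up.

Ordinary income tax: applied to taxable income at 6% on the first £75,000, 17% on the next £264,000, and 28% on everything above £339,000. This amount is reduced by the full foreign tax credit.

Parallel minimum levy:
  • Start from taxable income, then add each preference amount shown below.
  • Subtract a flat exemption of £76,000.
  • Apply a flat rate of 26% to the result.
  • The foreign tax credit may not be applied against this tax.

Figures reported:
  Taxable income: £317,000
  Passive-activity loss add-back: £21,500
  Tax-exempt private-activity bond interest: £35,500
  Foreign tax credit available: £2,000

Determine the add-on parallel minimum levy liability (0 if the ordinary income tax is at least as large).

£33,840

Parallel minimum levy:
  Adjusted income: £317,000 + £21,500 + £35,500 = £374,000
  Less exemption £76,000 → base £298,000
  £298,000 × 26% = £77,480

Ordinary income tax:
  £75,000 × 6% = £4,500
  £242,000 × 17% = £41,140
  → £45,640
  Less foreign tax credit £2,000 → £43,640

Excess of parallel minimum levy over ordinary income tax: £77,480 − £43,640 = £33,840.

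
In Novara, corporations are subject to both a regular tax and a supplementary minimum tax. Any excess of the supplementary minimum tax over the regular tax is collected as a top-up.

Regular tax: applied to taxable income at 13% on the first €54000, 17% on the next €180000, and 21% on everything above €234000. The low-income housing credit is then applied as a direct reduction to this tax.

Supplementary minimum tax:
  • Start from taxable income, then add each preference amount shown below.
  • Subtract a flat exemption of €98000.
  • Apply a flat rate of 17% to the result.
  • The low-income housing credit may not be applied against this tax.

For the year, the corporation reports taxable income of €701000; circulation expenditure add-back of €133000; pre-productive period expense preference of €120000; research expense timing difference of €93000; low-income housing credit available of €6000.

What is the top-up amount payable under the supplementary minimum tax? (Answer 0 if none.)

€31640

Regular tax:
  €54000 × 13% = €7020
  €180000 × 17% = €30600
  €467000 × 21% = €98070
  → €135690
  Less low-income housing credit €6000 → €129690

Supplementary minimum tax:
  Adjusted income: €701000 + €133000 + €120000 + €93000 = €1047000
  Less exemption €98000 → base €949000
  €949000 × 17% = €161330

Excess of supplementary minimum tax over regular tax: €161330 − €129690 = €31640.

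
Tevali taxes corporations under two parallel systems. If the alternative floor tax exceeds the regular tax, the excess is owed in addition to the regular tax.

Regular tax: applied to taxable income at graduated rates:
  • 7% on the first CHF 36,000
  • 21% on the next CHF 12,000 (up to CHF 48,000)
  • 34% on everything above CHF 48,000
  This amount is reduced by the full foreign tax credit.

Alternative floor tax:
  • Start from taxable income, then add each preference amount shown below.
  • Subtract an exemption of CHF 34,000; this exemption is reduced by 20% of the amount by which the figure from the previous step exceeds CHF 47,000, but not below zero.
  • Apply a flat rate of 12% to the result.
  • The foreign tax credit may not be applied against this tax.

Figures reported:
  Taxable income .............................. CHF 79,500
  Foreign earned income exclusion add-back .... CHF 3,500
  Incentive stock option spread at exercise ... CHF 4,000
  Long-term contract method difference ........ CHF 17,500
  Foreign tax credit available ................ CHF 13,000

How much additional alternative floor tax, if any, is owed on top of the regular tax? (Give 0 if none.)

Alternative floor tax:
  Adjusted income: CHF 79,500 + CHF 3,500 + CHF 4,000 + CHF 17,500 = CHF 104,500
  Exemption: CHF 34,000 − 20% × (CHF 104,500 − CHF 47,000) = CHF 34,000 − CHF 11,500 = CHF 22,500
  Base: CHF 104,500 − CHF 22,500 = CHF 82,000
  CHF 82,000 × 12% = CHF 9,840

Regular tax:
  CHF 36,000 × 7% = CHF 2,520
  CHF 12,000 × 21% = CHF 2,520
  CHF 31,500 × 34% = CHF 10,710
  → CHF 15,750
  Less foreign tax credit CHF 13,000 → CHF 2,750

Excess of alternative floor tax over regular tax: CHF 9,840 − CHF 2,750 = CHF 7,090.

CHF 7,090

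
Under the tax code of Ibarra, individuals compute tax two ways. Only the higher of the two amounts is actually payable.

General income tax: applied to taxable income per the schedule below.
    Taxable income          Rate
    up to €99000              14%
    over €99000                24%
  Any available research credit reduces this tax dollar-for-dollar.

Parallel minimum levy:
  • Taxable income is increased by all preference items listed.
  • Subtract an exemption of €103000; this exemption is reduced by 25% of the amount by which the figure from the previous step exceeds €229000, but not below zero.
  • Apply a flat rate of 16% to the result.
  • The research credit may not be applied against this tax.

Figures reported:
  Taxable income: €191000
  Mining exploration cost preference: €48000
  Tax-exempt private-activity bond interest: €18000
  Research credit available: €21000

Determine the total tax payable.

€25760

General income tax:
  €99000 × 14% = €13860
  €92000 × 24% = €22080
  → €35940
  Less research credit €21000 → €14940

Parallel minimum levy:
  Adjusted income: €191000 + €48000 + €18000 = €257000
  Exemption: €103000 − 25% × (€257000 − €229000) = €103000 − €7000 = €96000
  Base: €257000 − €96000 = €161000
  €161000 × 16% = €25760

€25760 > €14940, so the parallel minimum levy is the binding amount.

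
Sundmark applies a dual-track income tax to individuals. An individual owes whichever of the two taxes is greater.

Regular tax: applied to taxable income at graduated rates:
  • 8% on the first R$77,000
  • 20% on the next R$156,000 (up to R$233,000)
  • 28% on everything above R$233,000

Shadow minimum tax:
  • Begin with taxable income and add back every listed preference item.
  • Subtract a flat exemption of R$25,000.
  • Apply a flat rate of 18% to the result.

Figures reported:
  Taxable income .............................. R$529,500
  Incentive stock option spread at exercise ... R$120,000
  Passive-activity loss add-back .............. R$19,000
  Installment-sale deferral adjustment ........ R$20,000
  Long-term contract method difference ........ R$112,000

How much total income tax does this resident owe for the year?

R$139,590

Regular tax:
  R$77,000 × 8% = R$6,160
  R$156,000 × 20% = R$31,200
  R$296,500 × 28% = R$83,020
  → R$120,380

Shadow minimum tax:
  Adjusted income: R$529,500 + R$120,000 + R$19,000 + R$20,000 + R$112,000 = R$800,500
  Less exemption R$25,000 → base R$775,500
  R$775,500 × 18% = R$139,590

R$139,590 > R$120,380, so the shadow minimum tax is the binding amount.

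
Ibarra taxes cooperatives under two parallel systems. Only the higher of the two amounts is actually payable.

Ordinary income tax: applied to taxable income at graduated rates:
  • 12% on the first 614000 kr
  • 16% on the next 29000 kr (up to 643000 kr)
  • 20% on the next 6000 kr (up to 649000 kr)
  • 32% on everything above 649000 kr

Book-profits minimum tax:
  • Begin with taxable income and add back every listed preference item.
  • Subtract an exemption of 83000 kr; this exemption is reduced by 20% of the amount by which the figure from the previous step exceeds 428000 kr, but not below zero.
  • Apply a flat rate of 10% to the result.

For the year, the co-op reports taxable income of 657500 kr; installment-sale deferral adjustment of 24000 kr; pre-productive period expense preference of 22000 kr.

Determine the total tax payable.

Book-profits minimum tax:
  Adjusted income: 657500 kr + 24000 kr + 22000 kr = 703500 kr
  Exemption: 83000 kr − 20% × (703500 kr − 428000 kr) = 83000 kr − 55100 kr = 27900 kr
  Base: 703500 kr − 27900 kr = 675600 kr
  675600 kr × 10% = 67560 kr

Ordinary income tax:
  614000 kr × 12% = 73680 kr
  29000 kr × 16% = 4640 kr
  6000 kr × 20% = 1200 kr
  8500 kr × 32% = 2720 kr
  → 82240 kr

82240 kr > 67560 kr, so the ordinary income tax governs.

82240 kr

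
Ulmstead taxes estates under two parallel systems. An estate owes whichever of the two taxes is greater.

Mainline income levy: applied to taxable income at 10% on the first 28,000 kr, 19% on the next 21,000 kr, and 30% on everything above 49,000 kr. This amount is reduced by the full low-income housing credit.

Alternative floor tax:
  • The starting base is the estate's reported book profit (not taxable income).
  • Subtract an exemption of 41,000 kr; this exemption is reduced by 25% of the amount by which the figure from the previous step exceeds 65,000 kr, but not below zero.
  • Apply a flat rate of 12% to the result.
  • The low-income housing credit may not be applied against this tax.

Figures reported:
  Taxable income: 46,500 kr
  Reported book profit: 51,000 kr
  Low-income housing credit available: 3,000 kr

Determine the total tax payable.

3,315 kr

Alternative floor tax:
  Base (reported book profit): 51,000 kr
  Exemption: 51,000 kr ≤ 65,000 kr, so full 41,000 kr applies
  Base: 51,000 kr − 41,000 kr = 10,000 kr
  10,000 kr × 12% = 1,200 kr

Mainline income levy:
  28,000 kr × 10% = 2,800 kr
  18,500 kr × 19% = 3,515 kr
  → 6,315 kr
  Less low-income housing credit 3,000 kr → 3,315 kr

3,315 kr > 1,200 kr, so the mainline income levy governs.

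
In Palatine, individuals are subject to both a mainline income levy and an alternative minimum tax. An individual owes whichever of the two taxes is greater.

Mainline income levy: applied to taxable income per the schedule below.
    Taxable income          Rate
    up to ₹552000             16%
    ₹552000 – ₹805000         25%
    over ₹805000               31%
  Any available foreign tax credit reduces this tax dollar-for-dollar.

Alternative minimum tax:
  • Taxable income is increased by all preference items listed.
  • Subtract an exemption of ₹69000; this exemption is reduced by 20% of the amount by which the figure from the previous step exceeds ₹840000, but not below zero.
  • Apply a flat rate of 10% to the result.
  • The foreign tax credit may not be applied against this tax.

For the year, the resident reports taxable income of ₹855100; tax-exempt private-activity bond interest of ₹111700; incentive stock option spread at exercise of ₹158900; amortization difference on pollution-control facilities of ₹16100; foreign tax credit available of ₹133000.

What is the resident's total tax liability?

₹113316

Mainline income levy:
  ₹552000 × 16% = ₹88320
  ₹253000 × 25% = ₹63250
  ₹50100 × 31% = ₹15531
  → ₹167101
  Less foreign tax credit ₹133000 → ₹34101

Alternative minimum tax:
  Adjusted income: ₹855100 + ₹111700 + ₹158900 + ₹16100 = ₹1141800
  Exemption: ₹69000 − 20% × (₹1141800 − ₹840000) = ₹69000 − ₹60360 = ₹8640
  Base: ₹1141800 − ₹8640 = ₹1133160
  ₹1133160 × 10% = ₹113316

₹113316 > ₹34101, so the alternative minimum tax is the binding amount.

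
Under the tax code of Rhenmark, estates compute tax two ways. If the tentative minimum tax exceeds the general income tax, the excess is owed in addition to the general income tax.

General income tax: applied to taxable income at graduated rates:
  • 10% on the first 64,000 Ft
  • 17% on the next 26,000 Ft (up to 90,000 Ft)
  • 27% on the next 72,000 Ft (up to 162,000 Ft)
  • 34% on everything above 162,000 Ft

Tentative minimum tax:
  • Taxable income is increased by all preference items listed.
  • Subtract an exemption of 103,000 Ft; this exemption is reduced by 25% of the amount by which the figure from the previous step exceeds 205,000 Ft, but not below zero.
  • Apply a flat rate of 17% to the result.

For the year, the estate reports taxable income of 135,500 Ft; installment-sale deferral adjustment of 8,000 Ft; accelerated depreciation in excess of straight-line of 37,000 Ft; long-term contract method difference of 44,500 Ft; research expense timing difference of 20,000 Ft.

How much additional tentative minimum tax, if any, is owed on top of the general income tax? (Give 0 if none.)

General income tax:
  64,000 Ft × 10% = 6,400 Ft
  26,000 Ft × 17% = 4,420 Ft
  45,500 Ft × 27% = 12,285 Ft
  → 23,105 Ft

Tentative minimum tax:
  Adjusted income: 135,500 Ft + 8,000 Ft + 37,000 Ft + 44,500 Ft + 20,000 Ft = 245,000 Ft
  Exemption: 103,000 Ft − 25% × (245,000 Ft − 205,000 Ft) = 103,000 Ft − 10,000 Ft = 93,000 Ft
  Base: 245,000 Ft − 93,000 Ft = 152,000 Ft
  152,000 Ft × 17% = 25,840 Ft

Excess of tentative minimum tax over general income tax: 25,840 Ft − 23,105 Ft = 2,735 Ft.

2,735 Ft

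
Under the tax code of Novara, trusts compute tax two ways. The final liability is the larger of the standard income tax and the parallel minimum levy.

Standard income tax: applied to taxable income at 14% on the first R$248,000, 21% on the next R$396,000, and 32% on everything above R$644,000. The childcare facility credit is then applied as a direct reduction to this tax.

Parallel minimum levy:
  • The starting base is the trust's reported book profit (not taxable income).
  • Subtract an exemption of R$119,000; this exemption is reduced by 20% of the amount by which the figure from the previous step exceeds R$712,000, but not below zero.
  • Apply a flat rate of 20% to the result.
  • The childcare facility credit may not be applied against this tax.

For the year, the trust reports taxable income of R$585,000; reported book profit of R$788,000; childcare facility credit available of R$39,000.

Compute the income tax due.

R$136,840

Standard income tax:
  R$248,000 × 14% = R$34,720
  R$337,000 × 21% = R$70,770
  → R$105,490
  Less childcare facility credit R$39,000 → R$66,490

Parallel minimum levy:
  Base (reported book profit): R$788,000
  Exemption: R$119,000 − 20% × (R$788,000 − R$712,000) = R$119,000 − R$15,200 = R$103,800
  Base: R$788,000 − R$103,800 = R$684,200
  R$684,200 × 20% = R$136,840

R$136,840 > R$66,490, so the parallel minimum levy is the binding amount.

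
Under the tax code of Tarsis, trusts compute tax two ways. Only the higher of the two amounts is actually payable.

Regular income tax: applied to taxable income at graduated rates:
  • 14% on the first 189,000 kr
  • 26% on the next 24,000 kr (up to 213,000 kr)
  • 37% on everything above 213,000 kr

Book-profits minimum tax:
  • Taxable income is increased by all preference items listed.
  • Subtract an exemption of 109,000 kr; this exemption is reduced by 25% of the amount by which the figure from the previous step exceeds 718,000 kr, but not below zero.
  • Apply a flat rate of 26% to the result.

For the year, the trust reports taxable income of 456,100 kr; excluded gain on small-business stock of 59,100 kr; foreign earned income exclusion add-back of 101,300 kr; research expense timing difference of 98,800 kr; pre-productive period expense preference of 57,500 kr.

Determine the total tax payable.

Book-profits minimum tax:
  Adjusted income: 456,100 kr + 59,100 kr + 101,300 kr + 98,800 kr + 57,500 kr = 772,800 kr
  Exemption: 109,000 kr − 25% × (772,800 kr − 718,000 kr) = 109,000 kr − 13,700 kr = 95,300 kr
  Base: 772,800 kr − 95,300 kr = 677,500 kr
  677,500 kr × 26% = 176,150 kr

Regular income tax:
  189,000 kr × 14% = 26,460 kr
  24,000 kr × 26% = 6,240 kr
  243,100 kr × 37% = 89,947 kr
  → 122,647 kr

176,150 kr > 122,647 kr, so the book-profits minimum tax is the binding amount.

176,150 kr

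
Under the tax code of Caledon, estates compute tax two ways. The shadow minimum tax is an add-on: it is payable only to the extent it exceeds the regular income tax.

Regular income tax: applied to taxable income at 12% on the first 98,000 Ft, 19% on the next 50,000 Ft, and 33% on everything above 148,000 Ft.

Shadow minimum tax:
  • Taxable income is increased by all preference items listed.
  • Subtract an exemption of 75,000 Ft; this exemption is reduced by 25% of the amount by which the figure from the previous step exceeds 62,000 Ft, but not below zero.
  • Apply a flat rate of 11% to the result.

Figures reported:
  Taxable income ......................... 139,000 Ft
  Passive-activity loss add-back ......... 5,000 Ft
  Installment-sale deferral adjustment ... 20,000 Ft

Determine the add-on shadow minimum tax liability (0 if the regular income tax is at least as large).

0 Ft

Shadow minimum tax:
  Adjusted income: 139,000 Ft + 5,000 Ft + 20,000 Ft = 164,000 Ft
  Exemption: 75,000 Ft − 25% × (164,000 Ft − 62,000 Ft) = 75,000 Ft − 25,500 Ft = 49,500 Ft
  Base: 164,000 Ft − 49,500 Ft = 114,500 Ft
  114,500 Ft × 11% = 12,595 Ft

Regular income tax:
  98,000 Ft × 12% = 11,760 Ft
  41,000 Ft × 19% = 7,790 Ft
  → 19,550 Ft

12,595 Ft ≤ 19,550 Ft, so no add-on is due.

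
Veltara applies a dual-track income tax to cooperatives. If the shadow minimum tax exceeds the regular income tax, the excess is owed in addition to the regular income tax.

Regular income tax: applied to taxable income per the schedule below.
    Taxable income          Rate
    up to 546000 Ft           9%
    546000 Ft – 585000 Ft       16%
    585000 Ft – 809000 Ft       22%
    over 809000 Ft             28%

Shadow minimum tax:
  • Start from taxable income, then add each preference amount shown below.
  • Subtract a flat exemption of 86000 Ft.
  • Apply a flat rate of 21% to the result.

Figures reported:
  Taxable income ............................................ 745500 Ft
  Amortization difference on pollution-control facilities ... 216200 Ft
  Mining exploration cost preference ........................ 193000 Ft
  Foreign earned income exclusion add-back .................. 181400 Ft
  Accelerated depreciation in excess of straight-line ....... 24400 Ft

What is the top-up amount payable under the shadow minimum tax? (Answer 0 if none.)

Regular income tax:
  546000 Ft × 9% = 49140 Ft
  39000 Ft × 16% = 6240 Ft
  160500 Ft × 22% = 35310 Ft
  → 90690 Ft

Shadow minimum tax:
  Adjusted income: 745500 Ft + 216200 Ft + 193000 Ft + 181400 Ft + 24400 Ft = 1360500 Ft
  Less exemption 86000 Ft → base 1274500 Ft
  1274500 Ft × 21% = 267645 Ft

Excess of shadow minimum tax over regular income tax: 267645 Ft − 90690 Ft = 176955 Ft.

176955 Ft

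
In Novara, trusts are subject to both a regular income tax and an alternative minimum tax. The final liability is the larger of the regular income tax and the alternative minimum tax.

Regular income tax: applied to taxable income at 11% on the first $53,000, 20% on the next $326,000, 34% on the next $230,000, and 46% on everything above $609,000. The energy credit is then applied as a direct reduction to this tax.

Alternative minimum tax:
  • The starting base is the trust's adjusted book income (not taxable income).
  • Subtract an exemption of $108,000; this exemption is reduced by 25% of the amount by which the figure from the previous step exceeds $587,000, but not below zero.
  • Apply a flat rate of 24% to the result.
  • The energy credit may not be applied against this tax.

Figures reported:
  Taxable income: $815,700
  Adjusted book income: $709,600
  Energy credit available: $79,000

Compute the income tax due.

Regular income tax:
  $53,000 × 11% = $5,830
  $326,000 × 20% = $65,200
  $230,000 × 34% = $78,200
  $206,700 × 46% = $95,082
  → $244,312
  Less energy credit $79,000 → $165,312

Alternative minimum tax:
  Base (adjusted book income): $709,600
  Exemption: $108,000 − 25% × ($709,600 − $587,000) = $108,000 − $30,650 = $77,350
  Base: $709,600 − $77,350 = $632,250
  $632,250 × 24% = $151,740

$165,312 > $151,740, so the regular income tax governs.

$165,312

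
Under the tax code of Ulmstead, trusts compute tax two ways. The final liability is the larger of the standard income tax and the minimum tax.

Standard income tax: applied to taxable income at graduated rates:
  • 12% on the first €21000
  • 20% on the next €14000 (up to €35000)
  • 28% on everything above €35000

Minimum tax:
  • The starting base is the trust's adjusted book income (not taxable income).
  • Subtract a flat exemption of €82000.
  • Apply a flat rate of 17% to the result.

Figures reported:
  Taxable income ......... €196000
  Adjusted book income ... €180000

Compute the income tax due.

€50400

Standard income tax:
  €21000 × 12% = €2520
  €14000 × 20% = €2800
  €161000 × 28% = €45080
  → €50400

Minimum tax:
  Base (adjusted book income): €180000
  Less exemption €82000 → base €98000
  €98000 × 17% = €16660

€50400 > €16660, so the standard income tax governs.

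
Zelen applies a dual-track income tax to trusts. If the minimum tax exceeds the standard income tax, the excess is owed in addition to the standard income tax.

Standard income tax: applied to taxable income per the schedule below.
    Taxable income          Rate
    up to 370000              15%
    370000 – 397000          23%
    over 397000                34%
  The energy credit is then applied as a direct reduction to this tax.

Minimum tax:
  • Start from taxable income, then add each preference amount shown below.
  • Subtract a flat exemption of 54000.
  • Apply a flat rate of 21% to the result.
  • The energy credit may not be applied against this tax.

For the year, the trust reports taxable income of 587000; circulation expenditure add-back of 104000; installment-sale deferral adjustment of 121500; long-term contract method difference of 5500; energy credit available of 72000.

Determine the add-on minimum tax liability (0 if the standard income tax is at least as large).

Standard income tax:
  370000 × 15% = 55500
  27000 × 23% = 6210
  190000 × 34% = 64600
  → 126310
  Less energy credit 72000 → 54310

Minimum tax:
  Adjusted income: 587000 + 104000 + 121500 + 5500 = 818000
  Less exemption 54000 → base 764000
  764000 × 21% = 160440

Excess of minimum tax over standard income tax: 160440 − 54310 = 106130.

106130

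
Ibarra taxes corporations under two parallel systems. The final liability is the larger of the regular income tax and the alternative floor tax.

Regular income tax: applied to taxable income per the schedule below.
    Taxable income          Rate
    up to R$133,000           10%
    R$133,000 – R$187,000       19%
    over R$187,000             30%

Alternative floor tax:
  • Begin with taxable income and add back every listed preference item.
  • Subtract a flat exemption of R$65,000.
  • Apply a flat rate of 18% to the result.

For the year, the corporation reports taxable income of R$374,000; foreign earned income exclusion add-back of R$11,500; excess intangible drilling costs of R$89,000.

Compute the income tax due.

Alternative floor tax:
  Adjusted income: R$374,000 + R$11,500 + R$89,000 = R$474,500
  Less exemption R$65,000 → base R$409,500
  R$409,500 × 18% = R$73,710

Regular income tax:
  R$133,000 × 10% = R$13,300
  R$54,000 × 19% = R$10,260
  R$187,000 × 30% = R$56,100
  → R$79,660

R$79,660 > R$73,710, so the regular income tax governs.

R$79,660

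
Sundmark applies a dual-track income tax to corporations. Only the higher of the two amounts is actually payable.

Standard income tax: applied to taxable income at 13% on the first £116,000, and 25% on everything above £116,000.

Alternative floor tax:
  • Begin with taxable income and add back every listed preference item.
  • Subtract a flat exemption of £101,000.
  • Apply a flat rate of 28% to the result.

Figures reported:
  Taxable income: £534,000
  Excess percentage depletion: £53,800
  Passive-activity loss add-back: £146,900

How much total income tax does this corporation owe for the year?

£177,436

Alternative floor tax:
  Adjusted income: £534,000 + £53,800 + £146,900 = £734,700
  Less exemption £101,000 → base £633,700
  £633,700 × 28% = £177,436

Standard income tax:
  £116,000 × 13% = £15,080
  £418,000 × 25% = £104,500
  → £119,580

£177,436 > £119,580, so the alternative floor tax is the binding amount.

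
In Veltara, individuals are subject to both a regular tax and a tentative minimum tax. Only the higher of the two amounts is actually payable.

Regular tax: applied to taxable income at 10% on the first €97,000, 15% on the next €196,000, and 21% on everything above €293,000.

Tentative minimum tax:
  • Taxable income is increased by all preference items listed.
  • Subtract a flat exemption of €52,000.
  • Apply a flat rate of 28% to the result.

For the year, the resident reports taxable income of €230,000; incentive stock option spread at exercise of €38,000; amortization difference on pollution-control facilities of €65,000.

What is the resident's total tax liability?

Tentative minimum tax:
  Adjusted income: €230,000 + €38,000 + €65,000 = €333,000
  Less exemption €52,000 → base €281,000
  €281,000 × 28% = €78,680

Regular tax:
  €97,000 × 10% = €9,700
  €133,000 × 15% = €19,950
  → €29,650

€78,680 > €29,650, so the tentative minimum tax is the binding amount.

€78,680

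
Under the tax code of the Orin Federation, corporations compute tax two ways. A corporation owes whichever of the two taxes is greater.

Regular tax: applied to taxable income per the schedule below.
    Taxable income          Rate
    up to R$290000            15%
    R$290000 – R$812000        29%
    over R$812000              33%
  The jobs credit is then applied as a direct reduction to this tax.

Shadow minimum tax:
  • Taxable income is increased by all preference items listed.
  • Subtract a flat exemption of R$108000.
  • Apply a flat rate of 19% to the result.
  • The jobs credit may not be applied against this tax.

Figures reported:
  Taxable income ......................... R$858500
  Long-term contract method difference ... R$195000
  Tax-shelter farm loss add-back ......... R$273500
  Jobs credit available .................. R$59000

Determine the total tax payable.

Regular tax:
  R$290000 × 15% = R$43500
  R$522000 × 29% = R$151380
  R$46500 × 33% = R$15345
  → R$210225
  Less jobs credit R$59000 → R$151225

Shadow minimum tax:
  Adjusted income: R$858500 + R$195000 + R$273500 = R$1327000
  Less exemption R$108000 → base R$1219000
  R$1219000 × 19% = R$231610

R$231610 > R$151225, so the shadow minimum tax is the binding amount.

R$231610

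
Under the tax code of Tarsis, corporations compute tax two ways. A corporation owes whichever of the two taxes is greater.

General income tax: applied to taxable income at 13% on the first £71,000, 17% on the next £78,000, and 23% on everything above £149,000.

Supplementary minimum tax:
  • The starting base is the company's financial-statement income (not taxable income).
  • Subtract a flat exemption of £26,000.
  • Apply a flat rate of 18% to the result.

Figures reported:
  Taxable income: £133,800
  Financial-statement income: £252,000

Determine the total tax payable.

£40,680

Supplementary minimum tax:
  Base (financial-statement income): £252,000
  Less exemption £26,000 → base £226,000
  £226,000 × 18% = £40,680

General income tax:
  £71,000 × 13% = £9,230
  £62,800 × 17% = £10,676
  → £19,906

£40,680 > £19,906, so the supplementary minimum tax is the binding amount.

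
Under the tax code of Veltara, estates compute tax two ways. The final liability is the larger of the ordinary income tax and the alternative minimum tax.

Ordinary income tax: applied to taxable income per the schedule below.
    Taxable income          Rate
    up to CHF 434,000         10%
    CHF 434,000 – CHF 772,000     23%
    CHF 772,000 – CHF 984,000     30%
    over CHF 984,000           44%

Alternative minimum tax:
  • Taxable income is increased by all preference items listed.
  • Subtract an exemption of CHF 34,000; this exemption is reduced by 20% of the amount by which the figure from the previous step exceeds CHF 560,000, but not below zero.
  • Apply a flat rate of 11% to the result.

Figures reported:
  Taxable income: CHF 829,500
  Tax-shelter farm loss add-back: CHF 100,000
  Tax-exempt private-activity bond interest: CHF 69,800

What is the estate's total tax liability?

Alternative minimum tax:
  Adjusted income: CHF 829,500 + CHF 100,000 + CHF 69,800 = CHF 999,300
  Exemption: 20% × (CHF 999,300 − CHF 560,000) = CHF 87,860 ≥ CHF 34,000, so the exemption is fully phased out
  Base: CHF 999,300 − CHF 0 = CHF 999,300
  CHF 999,300 × 11% = CHF 109,923

Ordinary income tax:
  CHF 434,000 × 10% = CHF 43,400
  CHF 338,000 × 23% = CHF 77,740
  CHF 57,500 × 30% = CHF 17,250
  → CHF 138,390

CHF 138,390 > CHF 109,923, so the ordinary income tax governs.

CHF 138,390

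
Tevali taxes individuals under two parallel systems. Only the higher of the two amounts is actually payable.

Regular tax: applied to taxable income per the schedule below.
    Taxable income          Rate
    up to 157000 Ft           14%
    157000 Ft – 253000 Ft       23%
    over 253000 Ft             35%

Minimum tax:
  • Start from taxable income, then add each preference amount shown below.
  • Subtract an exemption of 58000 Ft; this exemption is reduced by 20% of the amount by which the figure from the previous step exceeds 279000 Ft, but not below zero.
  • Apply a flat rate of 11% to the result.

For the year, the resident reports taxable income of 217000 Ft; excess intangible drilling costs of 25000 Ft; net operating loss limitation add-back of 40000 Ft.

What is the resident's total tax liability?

Minimum tax:
  Adjusted income: 217000 Ft + 25000 Ft + 40000 Ft = 282000 Ft
  Exemption: 58000 Ft − 20% × (282000 Ft − 279000 Ft) = 58000 Ft − 600 Ft = 57400 Ft
  Base: 282000 Ft − 57400 Ft = 224600 Ft
  224600 Ft × 11% = 24706 Ft

Regular tax:
  157000 Ft × 14% = 21980 Ft
  60000 Ft × 23% = 13800 Ft
  → 35780 Ft

35780 Ft > 24706 Ft, so the regular tax governs.

35780 Ft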